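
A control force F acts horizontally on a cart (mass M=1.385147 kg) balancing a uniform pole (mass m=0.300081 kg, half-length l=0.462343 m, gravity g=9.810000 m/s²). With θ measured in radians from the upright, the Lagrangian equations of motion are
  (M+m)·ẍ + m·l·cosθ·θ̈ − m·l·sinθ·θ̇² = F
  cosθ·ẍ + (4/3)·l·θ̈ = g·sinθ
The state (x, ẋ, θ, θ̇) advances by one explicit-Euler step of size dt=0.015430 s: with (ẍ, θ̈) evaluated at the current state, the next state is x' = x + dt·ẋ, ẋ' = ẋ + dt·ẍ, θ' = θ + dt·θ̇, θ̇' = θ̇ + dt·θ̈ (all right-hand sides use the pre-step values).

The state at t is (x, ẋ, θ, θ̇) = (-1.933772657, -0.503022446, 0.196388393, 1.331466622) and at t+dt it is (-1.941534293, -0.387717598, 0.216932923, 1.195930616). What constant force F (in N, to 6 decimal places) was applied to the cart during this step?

F = 11.350069 N

ẍ = (ẋ'−ẋ)/dt = (-0.387717598−-0.503022446)/0.015430 = 7.472770
θ̈ = (θ̇'−θ̇)/dt = (1.195930616−1.331466622)/0.015430 = -8.783928
sinθ=0.195128, cosθ=0.980778
F = (M+m)·ẍ + m·l·cosθ·θ̈ − m·l·sinθ·θ̇² = 12.593322 + -1.195259 − 0.047994 = 11.350069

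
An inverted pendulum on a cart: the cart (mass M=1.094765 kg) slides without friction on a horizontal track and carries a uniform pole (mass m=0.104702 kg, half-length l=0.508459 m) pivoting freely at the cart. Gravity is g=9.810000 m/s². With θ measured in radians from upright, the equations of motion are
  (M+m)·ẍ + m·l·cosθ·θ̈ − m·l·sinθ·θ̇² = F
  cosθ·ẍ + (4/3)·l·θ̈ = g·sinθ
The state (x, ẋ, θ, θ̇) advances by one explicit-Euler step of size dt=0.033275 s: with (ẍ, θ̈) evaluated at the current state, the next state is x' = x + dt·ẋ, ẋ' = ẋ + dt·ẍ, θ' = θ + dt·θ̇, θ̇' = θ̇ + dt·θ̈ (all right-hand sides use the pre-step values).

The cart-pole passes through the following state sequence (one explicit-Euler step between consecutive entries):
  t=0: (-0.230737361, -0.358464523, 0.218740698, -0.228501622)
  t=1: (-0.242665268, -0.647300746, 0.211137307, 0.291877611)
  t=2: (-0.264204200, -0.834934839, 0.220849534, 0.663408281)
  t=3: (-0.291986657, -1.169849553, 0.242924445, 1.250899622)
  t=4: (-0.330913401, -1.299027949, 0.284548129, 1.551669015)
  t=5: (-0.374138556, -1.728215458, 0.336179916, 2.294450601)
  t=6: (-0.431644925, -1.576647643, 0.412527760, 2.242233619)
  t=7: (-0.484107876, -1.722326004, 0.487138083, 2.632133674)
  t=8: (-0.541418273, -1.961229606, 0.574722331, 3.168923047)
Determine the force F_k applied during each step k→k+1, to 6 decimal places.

F_0 = -9.599593 N
F_1 = -6.183402 N
F_2 = -11.160736 N
F_3 = -4.209471 N
F_4 = -14.366354 N
F_5 = 5.292259 N
F_6 = -4.787120 N
F_7 = -8.025520 N

step 0→1:
  ẍ = (ẋ'−ẋ)/dt = (-0.647300746−-0.358464523)/0.033275 = -8.680277
  θ̈ = (θ̇'−θ̇)/dt = (0.291877611−-0.228501622)/0.033275 = 15.638745
  sinθ=0.217001, cosθ=0.976171
  F = (M+m)·ẍ + m·l·cosθ·θ̈ − m·l·sinθ·θ̇² = -10.411706 + 0.812716 − 0.000603 = -9.599593
step 1→2:
  ẍ = (ẋ'−ẋ)/dt = (-0.834934839−-0.647300746)/0.033275 = -5.638891
  θ̈ = (θ̇'−θ̇)/dt = (0.663408281−0.291877611)/0.033275 = 11.165460
  sinθ=0.209572, cosθ=0.977793
  F = (M+m)·ẍ + m·l·cosθ·θ̈ − m·l·sinθ·θ̇² = -6.763663 + 0.581212 − 0.000950 = -6.183402
step 2→3:
  ẍ = (ẋ'−ẋ)/dt = (-1.169849553−-0.834934839)/0.033275 = -10.065055
  θ̈ = (θ̇'−θ̇)/dt = (1.250899622−0.663408281)/0.033275 = 17.655638
  sinθ=0.219059, cosθ=0.975712
  F = (M+m)·ẍ + m·l·cosθ·θ̈ − m·l·sinθ·θ̇² = -12.072702 + 0.917098 − 0.005133 = -11.160736
step 3→4:
  ẍ = (ẋ'−ẋ)/dt = (-1.299027949−-1.169849553)/0.033275 = -3.882146
  θ̈ = (θ̇'−θ̇)/dt = (1.551669015−1.250899622)/0.033275 = 9.038900
  sinθ=0.240542, cosθ=0.970639
  F = (M+m)·ẍ + m·l·cosθ·θ̈ − m·l·sinθ·θ̇² = -4.656506 + 0.467072 − 0.020038 = -4.209471
step 4→5:
  ẍ = (ẋ'−ẋ)/dt = (-1.728215458−-1.299027949)/0.033275 = -12.898197
  θ̈ = (θ̇'−θ̇)/dt = (2.294450601−1.551669015)/0.033275 = 22.322512
  sinθ=0.280724, cosθ=0.959789
  F = (M+m)·ẍ + m·l·cosθ·θ̈ − m·l·sinθ·θ̇² = -15.470962 + 1.140590 − 0.035982 = -14.366354
step 5→6:
  ẍ = (ẋ'−ẋ)/dt = (-1.576647643−-1.728215458)/0.033275 = 4.555006
  θ̈ = (θ̇'−θ̇)/dt = (2.242233619−2.294450601)/0.033275 = -1.569256
  sinθ=0.329883, cosθ=0.944022
  F = (M+m)·ẍ + m·l·cosθ·θ̈ − m·l·sinθ·θ̇² = 5.463579 + -0.078865 − 0.092455 = 5.292259
step 6→7:
  ẍ = (ẋ'−ẋ)/dt = (-1.722326004−-1.576647643)/0.033275 = -4.378012
  θ̈ = (θ̇'−θ̇)/dt = (2.632133674−2.242233619)/0.033275 = 11.717507
  sinθ=0.400926, cosθ=0.916110
  F = (M+m)·ẍ + m·l·cosθ·θ̈ − m·l·sinθ·θ̇² = -5.251281 + 0.571471 − 0.107309 = -4.787120
step 7→8:
  ẍ = (ẋ'−ẋ)/dt = (-1.961229606−-1.722326004)/0.033275 = -7.179672
  θ̈ = (θ̇'−θ̇)/dt = (3.168923047−2.632133674)/0.033275 = 16.131912
  sinθ=0.468099, cosθ=0.883676
  F = (M+m)·ẍ + m·l·cosθ·θ̈ − m·l·sinθ·θ̇² = -8.611780 + 0.758909 − 0.172649 = -8.025520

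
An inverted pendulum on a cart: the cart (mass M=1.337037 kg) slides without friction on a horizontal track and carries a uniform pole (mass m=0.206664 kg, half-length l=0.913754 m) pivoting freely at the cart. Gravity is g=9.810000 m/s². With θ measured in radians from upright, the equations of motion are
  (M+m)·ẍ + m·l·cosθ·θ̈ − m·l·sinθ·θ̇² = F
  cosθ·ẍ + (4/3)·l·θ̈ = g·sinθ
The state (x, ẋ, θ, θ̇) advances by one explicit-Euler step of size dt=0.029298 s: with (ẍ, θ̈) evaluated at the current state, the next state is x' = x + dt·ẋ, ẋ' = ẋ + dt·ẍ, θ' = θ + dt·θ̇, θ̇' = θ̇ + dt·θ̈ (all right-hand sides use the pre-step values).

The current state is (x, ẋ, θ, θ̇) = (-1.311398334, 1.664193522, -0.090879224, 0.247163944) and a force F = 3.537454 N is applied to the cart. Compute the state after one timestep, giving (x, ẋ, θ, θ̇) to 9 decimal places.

(-1.262640792, 1.741630580, -0.083637815, 0.162457229)

sinθ=-0.090754180, cosθ=0.995873325
temp = (F + m·l·θ̇²·sinθ)/(M+m) = (3.537454 + -0.001046962)/1.543701 = 2.290862698
θ̈ = (g·sinθ − cosθ·temp)/(l·(4/3 − m·cos²θ/(M+m))) = -2.891211509
ẍ = temp − m·l·θ̈·cosθ/(M+m) = 2.643083418
Euler: x'=-1.311398334+0.029298·1.664193522=-1.262640792, ẋ'=1.664193522+0.029298·2.643083418=1.741630580
       θ'=-0.090879224+0.029298·0.247163944=-0.083637815, θ̇'=0.247163944+0.029298·-2.891211509=0.162457229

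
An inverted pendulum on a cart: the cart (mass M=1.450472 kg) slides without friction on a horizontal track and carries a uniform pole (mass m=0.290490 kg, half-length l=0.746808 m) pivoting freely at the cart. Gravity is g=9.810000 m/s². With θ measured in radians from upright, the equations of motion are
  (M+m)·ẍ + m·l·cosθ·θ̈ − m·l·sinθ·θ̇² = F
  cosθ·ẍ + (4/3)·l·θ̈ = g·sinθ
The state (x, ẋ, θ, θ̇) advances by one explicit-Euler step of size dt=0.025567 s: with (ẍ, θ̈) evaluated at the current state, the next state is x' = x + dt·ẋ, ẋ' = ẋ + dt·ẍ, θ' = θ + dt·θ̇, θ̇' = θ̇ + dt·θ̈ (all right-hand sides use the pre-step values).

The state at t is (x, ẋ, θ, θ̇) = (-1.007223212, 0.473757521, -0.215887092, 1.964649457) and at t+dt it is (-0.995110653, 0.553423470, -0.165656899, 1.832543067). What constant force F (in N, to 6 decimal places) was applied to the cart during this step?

ẍ = (ẋ'−ẋ)/dt = (0.553423470−0.473757521)/0.025567 = 3.115968
θ̈ = (θ̇'−θ̇)/dt = (1.832543067−1.964649457)/0.025567 = -5.167067
sinθ=-0.214214, cosθ=0.976787
F = (M+m)·ẍ + m·l·cosθ·θ̈ − m·l·sinθ·θ̇² = 5.424782 + -1.094924 − -0.179373 = 4.509231

F = 4.509231 N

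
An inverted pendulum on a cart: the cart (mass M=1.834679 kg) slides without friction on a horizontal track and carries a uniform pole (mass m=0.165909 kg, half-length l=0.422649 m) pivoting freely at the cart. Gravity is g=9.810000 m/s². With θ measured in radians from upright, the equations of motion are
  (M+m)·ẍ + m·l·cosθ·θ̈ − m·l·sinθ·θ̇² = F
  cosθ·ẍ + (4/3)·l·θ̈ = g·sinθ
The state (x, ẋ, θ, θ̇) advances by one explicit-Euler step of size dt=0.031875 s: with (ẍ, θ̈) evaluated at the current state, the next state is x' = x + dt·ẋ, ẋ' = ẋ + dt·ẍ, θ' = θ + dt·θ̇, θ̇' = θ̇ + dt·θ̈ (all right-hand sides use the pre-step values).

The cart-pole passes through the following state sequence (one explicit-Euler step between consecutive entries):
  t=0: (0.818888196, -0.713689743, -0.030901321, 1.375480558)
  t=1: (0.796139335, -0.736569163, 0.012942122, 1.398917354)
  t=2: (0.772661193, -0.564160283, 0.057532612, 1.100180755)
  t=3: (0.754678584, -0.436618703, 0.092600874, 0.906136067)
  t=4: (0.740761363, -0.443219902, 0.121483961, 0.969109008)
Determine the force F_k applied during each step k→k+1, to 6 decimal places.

step 0→1:
  ẍ = (ẋ'−ẋ)/dt = (-0.736569163−-0.713689743)/0.031875 = -0.717786
  θ̈ = (θ̇'−θ̇)/dt = (1.398917354−1.375480558)/0.031875 = 0.735272
  sinθ=-0.030896, cosθ=0.999523
  F = (M+m)·ẍ + m·l·cosθ·θ̈ − m·l·sinθ·θ̇² = -1.435993 + 0.051534 − -0.004099 = -1.380361
step 1→2:
  ẍ = (ẋ'−ẋ)/dt = (-0.564160283−-0.736569163)/0.031875 = 5.408906
  θ̈ = (θ̇'−θ̇)/dt = (1.100180755−1.398917354)/0.031875 = -9.372129
  sinθ=0.012942, cosθ=0.999916
  F = (M+m)·ẍ + m·l·cosθ·θ̈ − m·l·sinθ·θ̇² = 10.820992 + -0.657131 − 0.001776 = 10.162086
step 2→3:
  ẍ = (ẋ'−ẋ)/dt = (-0.436618703−-0.564160283)/0.031875 = 4.001304
  θ̈ = (θ̇'−θ̇)/dt = (0.906136067−1.100180755)/0.031875 = -6.087676
  sinθ=0.057501, cosθ=0.998345
  F = (M+m)·ẍ + m·l·cosθ·θ̈ − m·l·sinθ·θ̇² = 8.004962 + -0.426169 − 0.004880 = 7.573912
step 3→4:
  ẍ = (ẋ'−ẋ)/dt = (-0.443219902−-0.436618703)/0.031875 = -0.207096
  θ̈ = (θ̇'−θ̇)/dt = (0.969109008−0.906136067)/0.031875 = 1.975622
  sinθ=0.092469, cosθ=0.995716
  F = (M+m)·ẍ + m·l·cosθ·θ̈ − m·l·sinθ·θ̇² = -0.414315 + 0.137940 − 0.005324 = -0.281699

F_0 = -1.380361 N
F_1 = 10.162086 N
F_2 = 7.573912 N
F_3 = -0.281699 N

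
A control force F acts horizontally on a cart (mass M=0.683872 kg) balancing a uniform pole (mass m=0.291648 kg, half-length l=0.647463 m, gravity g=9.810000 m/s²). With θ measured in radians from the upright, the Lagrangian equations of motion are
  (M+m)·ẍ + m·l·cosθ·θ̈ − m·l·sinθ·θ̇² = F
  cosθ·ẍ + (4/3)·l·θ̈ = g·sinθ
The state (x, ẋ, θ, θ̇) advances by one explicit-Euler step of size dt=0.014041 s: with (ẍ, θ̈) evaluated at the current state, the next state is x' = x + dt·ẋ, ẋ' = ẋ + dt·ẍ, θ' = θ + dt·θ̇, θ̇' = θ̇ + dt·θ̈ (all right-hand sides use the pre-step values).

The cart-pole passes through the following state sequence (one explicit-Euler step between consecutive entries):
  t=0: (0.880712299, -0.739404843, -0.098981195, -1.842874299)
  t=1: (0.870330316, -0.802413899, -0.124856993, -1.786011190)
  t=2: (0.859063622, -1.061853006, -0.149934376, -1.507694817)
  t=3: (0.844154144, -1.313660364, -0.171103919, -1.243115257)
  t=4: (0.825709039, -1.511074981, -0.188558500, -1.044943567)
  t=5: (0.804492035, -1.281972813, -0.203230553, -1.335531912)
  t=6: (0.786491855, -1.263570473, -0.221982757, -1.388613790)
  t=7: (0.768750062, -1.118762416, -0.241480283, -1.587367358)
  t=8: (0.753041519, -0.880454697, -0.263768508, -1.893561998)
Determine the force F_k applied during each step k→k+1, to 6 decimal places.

F_0 = -3.553293 N
F_1 = -14.236100 N
F_2 = -13.912290 N
F_3 = -11.039790 N
F_4 = 12.117144 N
F_5 = 0.647327 N
F_6 = 7.533563 N
F_7 = 12.672180 N

step 0→1:
  ẍ = (ẋ'−ẋ)/dt = (-0.802413899−-0.739404843)/0.014041 = -4.487505
  θ̈ = (θ̇'−θ̇)/dt = (-1.786011190−-1.842874299)/0.014041 = 4.049791
  sinθ=-0.098820, cosθ=0.995105
  F = (M+m)·ẍ + m·l·cosθ·θ̈ − m·l·sinθ·θ̇² = -4.377651 + 0.760984 − -0.063374 = -3.553293
step 1→2:
  ẍ = (ẋ'−ẋ)/dt = (-1.061853006−-0.802413899)/0.014041 = -18.477253
  θ̈ = (θ̇'−θ̇)/dt = (-1.507694817−-1.786011190)/0.014041 = 19.821692
  sinθ=-0.124533, cosθ=0.992215
  F = (M+m)·ẍ + m·l·cosθ·θ̈ − m·l·sinθ·θ̇² = -18.024930 + 3.713818 − -0.075011 = -14.236100
step 2→3:
  ẍ = (ẋ'−ẋ)/dt = (-1.313660364−-1.061853006)/0.014041 = -17.933720
  θ̈ = (θ̇'−θ̇)/dt = (-1.243115257−-1.507694817)/0.014041 = 18.843356
  sinθ=-0.149373, cosθ=0.988781
  F = (M+m)·ẍ + m·l·cosθ·θ̈ − m·l·sinθ·θ̇² = -17.494702 + 3.518295 − -0.064117 = -13.912290
step 3→4:
  ẍ = (ẋ'−ẋ)/dt = (-1.511074981−-1.313660364)/0.014041 = -14.059869
  θ̈ = (θ̇'−θ̇)/dt = (-1.044943567−-1.243115257)/0.014041 = 14.113788
  sinθ=-0.170270, cosθ=0.985397
  F = (M+m)·ẍ + m·l·cosθ·θ̈ − m·l·sinθ·θ̇² = -13.715683 + 2.626207 − -0.049686 = -11.039790
step 4→5:
  ẍ = (ẋ'−ẋ)/dt = (-1.281972813−-1.511074981)/0.014041 = 16.316656
  θ̈ = (θ̇'−θ̇)/dt = (-1.335531912−-1.044943567)/0.014041 = -20.695702
  sinθ=-0.187443, cosθ=0.982275
  F = (M+m)·ẍ + m·l·cosθ·θ̈ − m·l·sinθ·θ̇² = 15.917224 + -3.838729 − -0.038648 = 12.117144
step 5→6:
  ẍ = (ẋ'−ẋ)/dt = (-1.263570473−-1.281972813)/0.014041 = 1.310615
  θ̈ = (θ̇'−θ̇)/dt = (-1.388613790−-1.335531912)/0.014041 = -3.780491
  sinθ=-0.201834, cosθ=0.979420
  F = (M+m)·ẍ + m·l·cosθ·θ̈ − m·l·sinθ·θ̇² = 1.278531 + -0.699183 − -0.067979 = 0.647327
step 6→7:
  ẍ = (ẋ'−ẋ)/dt = (-1.118762416−-1.263570473)/0.014041 = 10.313230
  θ̈ = (θ̇'−θ̇)/dt = (-1.587367358−-1.388613790)/0.014041 = -14.155229
  sinθ=-0.220164, cosθ=0.975463
  F = (M+m)·ẍ + m·l·cosθ·θ̈ − m·l·sinθ·θ̇² = 10.060762 + -2.607363 − -0.080165 = 7.533563
step 7→8:
  ẍ = (ẋ'−ẋ)/dt = (-0.880454697−-1.118762416)/0.014041 = 16.972275
  θ̈ = (θ̇'−θ̇)/dt = (-1.893561998−-1.587367358)/0.014041 = -21.807182
  sinθ=-0.239140, cosθ=0.970985
  F = (M+m)·ẍ + m·l·cosθ·θ̈ − m·l·sinθ·θ̇² = 16.556794 + -3.998398 − -0.113784 = 12.672180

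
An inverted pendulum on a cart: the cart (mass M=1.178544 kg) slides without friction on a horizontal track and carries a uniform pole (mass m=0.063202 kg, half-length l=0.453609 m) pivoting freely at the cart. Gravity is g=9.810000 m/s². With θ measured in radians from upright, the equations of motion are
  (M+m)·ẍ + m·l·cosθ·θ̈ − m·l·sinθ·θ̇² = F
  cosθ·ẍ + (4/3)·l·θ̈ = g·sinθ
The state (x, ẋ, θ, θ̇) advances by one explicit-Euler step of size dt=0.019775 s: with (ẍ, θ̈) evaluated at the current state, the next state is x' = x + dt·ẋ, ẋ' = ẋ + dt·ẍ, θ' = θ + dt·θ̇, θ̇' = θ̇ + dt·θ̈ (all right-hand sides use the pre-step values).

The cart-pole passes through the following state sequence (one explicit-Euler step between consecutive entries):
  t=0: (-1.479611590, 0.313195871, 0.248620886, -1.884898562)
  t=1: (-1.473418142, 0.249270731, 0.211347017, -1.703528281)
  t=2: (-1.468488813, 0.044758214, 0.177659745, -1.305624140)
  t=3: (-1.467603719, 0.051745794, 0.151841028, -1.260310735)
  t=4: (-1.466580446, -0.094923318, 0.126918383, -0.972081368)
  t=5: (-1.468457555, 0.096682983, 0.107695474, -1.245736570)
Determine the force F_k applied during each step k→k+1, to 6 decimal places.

step 0→1:
  ẍ = (ẋ'−ẋ)/dt = (0.249270731−0.313195871)/0.019775 = -3.232624
  θ̈ = (θ̇'−θ̇)/dt = (-1.703528281−-1.884898562)/0.019775 = 9.171696
  sinθ=0.246067, cosθ=0.969253
  F = (M+m)·ẍ + m·l·cosθ·θ̈ − m·l·sinθ·θ̇² = -4.014098 + 0.254859 − 0.025064 = -3.784303
step 1→2:
  ẍ = (ẋ'−ẋ)/dt = (0.044758214−0.249270731)/0.019775 = -10.341973
  θ̈ = (θ̇'−θ̇)/dt = (-1.305624140−-1.703528281)/0.019775 = 20.121575
  sinθ=0.209777, cosθ=0.977749
  F = (M+m)·ẍ + m·l·cosθ·θ̈ − m·l·sinθ·θ̇² = -12.842104 + 0.564030 − 0.017453 = -12.295527
step 2→3:
  ẍ = (ẋ'−ẋ)/dt = (0.051745794−0.044758214)/0.019775 = 0.353354
  θ̈ = (θ̇'−θ̇)/dt = (-1.260310735−-1.305624140)/0.019775 = 2.291449
  sinθ=0.176727, cosθ=0.984260
  F = (M+m)·ẍ + m·l·cosθ·θ̈ − m·l·sinθ·θ̇² = 0.438776 + 0.064660 − 0.008637 = 0.494799
step 3→4:
  ẍ = (ẋ'−ẋ)/dt = (-0.094923318−0.051745794)/0.019775 = -7.416896
  θ̈ = (θ̇'−θ̇)/dt = (-0.972081368−-1.260310735)/0.019775 = 14.575442
  sinθ=0.151258, cosθ=0.988494
  F = (M+m)·ẍ + m·l·cosθ·θ̈ − m·l·sinθ·θ̇² = -9.209901 + 0.413055 − 0.006888 = -8.803733
step 4→5:
  ẍ = (ẋ'−ẋ)/dt = (0.096682983−-0.094923318)/0.019775 = 9.689320
  θ̈ = (θ̇'−θ̇)/dt = (-1.245736570−-0.972081368)/0.019775 = -13.838443
  sinθ=0.126578, cosθ=0.991957
  F = (M+m)·ẍ + m·l·cosθ·θ̈ − m·l·sinθ·θ̇² = 12.031674 + -0.393543 − 0.003429 = 11.634702

F_0 = -3.784303 N
F_1 = -12.295527 N
F_2 = 0.494799 N
F_3 = -8.803733 N
F_4 = 11.634702 N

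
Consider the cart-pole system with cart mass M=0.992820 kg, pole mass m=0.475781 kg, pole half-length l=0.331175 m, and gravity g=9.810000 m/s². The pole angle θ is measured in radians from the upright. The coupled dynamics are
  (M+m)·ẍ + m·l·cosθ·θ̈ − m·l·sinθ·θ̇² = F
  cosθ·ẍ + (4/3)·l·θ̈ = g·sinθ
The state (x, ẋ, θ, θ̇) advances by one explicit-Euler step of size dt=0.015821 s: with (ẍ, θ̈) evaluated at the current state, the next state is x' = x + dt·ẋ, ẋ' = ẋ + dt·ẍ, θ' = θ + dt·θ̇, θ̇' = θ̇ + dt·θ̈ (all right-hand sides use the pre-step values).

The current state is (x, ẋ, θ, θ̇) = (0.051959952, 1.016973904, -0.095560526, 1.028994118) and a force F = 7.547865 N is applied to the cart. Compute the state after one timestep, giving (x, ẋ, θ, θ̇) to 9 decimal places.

(0.068049496, 1.128562762, -0.079280810, 0.743898878)

sinθ=-0.095415152, cosθ=0.995437566
temp = (F + m·l·θ̇²·sinθ)/(M+m) = (7.547865 + -0.015918706)/1.468601 = 5.128653932
θ̈ = (g·sinθ − cosθ·temp)/(l·(4/3 − m·cos²θ/(M+m))) = -18.020051858
ẍ = temp − m·l·θ̈·cosθ/(M+m) = 7.053211397
Euler: x'=0.051959952+0.015821·1.016973904=0.068049496, ẋ'=1.016973904+0.015821·7.053211397=1.128562762
       θ'=-0.095560526+0.015821·1.028994118=-0.079280810, θ̇'=1.028994118+0.015821·-18.020051858=0.743898878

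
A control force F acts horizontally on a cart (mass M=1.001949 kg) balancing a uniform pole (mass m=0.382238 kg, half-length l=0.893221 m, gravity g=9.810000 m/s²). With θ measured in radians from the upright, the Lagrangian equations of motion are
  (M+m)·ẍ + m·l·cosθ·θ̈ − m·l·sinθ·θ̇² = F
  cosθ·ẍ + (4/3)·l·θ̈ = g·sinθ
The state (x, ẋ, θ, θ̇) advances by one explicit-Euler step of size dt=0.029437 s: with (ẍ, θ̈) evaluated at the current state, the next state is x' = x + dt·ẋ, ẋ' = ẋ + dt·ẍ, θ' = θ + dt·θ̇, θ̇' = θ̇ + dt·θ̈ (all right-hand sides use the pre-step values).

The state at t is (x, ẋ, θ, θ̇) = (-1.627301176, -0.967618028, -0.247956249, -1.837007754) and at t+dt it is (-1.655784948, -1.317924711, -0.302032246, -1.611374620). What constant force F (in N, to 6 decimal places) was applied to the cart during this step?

ẍ = (ẋ'−ẋ)/dt = (-1.317924711−-0.967618028)/0.029437 = -11.900217
θ̈ = (θ̇'−θ̇)/dt = (-1.611374620−-1.837007754)/0.029437 = 7.664950
sinθ=-0.245423, cosθ=0.969416
F = (M+m)·ẍ + m·l·cosθ·θ̈ − m·l·sinθ·θ̇² = -16.472125 + 2.536952 − -0.282768 = -13.652405

F = -13.652405 N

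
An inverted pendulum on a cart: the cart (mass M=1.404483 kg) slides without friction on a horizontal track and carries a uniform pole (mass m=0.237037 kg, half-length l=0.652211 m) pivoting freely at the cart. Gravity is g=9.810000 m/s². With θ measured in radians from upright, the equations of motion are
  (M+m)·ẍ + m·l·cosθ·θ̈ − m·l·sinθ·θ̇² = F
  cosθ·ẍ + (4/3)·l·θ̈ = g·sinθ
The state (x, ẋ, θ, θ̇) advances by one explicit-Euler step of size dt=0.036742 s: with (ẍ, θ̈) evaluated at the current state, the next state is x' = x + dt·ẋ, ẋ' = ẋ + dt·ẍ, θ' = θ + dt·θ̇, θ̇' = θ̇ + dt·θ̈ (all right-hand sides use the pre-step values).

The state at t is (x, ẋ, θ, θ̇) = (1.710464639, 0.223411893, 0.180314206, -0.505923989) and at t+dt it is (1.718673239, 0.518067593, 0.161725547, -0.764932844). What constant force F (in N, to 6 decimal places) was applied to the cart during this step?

ẍ = (ẋ'−ẋ)/dt = (0.518067593−0.223411893)/0.036742 = 8.019588
θ̈ = (θ̇'−θ̇)/dt = (-0.764932844−-0.505923989)/0.036742 = -7.049395
sinθ=0.179339, cosθ=0.983787
F = (M+m)·ẍ + m·l·cosθ·θ̈ − m·l·sinθ·θ̇² = 13.164314 + -1.072154 − 0.007097 = 12.085063

F = 12.085063 N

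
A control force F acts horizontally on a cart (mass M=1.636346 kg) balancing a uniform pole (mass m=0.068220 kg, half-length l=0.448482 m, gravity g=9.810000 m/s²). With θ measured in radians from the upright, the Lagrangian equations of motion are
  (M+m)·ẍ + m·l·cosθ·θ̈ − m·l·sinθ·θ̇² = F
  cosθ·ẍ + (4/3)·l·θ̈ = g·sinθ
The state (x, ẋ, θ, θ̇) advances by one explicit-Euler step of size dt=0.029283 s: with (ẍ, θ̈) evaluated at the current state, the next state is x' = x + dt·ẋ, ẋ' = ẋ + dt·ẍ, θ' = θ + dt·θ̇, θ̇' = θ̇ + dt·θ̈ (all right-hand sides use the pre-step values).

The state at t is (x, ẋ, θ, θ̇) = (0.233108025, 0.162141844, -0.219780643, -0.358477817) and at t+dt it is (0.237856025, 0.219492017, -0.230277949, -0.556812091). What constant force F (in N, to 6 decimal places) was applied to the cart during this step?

F = 3.136977 N

ẍ = (ẋ'−ẋ)/dt = (0.219492017−0.162141844)/0.029283 = 1.958480
θ̈ = (θ̇'−θ̇)/dt = (-0.556812091−-0.358477817)/0.029283 = -6.773018
sinθ=-0.218016, cosθ=0.975945
F = (M+m)·ẍ + m·l·cosθ·θ̈ − m·l·sinθ·θ̇² = 3.338359 + -0.202239 − -0.000857 = 3.136977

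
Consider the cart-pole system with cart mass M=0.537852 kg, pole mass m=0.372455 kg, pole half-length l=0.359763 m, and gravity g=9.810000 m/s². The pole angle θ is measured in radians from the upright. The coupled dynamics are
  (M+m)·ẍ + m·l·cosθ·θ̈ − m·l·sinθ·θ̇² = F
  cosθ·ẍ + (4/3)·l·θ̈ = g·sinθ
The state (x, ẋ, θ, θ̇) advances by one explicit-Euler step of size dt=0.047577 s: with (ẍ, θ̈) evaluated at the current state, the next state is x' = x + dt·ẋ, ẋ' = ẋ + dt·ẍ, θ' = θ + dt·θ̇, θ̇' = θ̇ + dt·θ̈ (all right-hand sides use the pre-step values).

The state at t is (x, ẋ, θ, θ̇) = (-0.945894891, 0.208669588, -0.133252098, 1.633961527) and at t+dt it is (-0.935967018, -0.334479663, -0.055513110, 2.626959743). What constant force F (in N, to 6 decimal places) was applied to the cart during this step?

ẍ = (ẋ'−ẋ)/dt = (-0.334479663−0.208669588)/0.047577 = -11.416215
θ̈ = (θ̇'−θ̇)/dt = (2.626959743−1.633961527)/0.047577 = 20.871392
sinθ=-0.132858, cosθ=0.991135
F = (M+m)·ẍ + m·l·cosθ·θ̈ − m·l·sinθ·θ̇² = -10.392260 + 2.771881 − -0.047529 = -7.572850

F = -7.572850 N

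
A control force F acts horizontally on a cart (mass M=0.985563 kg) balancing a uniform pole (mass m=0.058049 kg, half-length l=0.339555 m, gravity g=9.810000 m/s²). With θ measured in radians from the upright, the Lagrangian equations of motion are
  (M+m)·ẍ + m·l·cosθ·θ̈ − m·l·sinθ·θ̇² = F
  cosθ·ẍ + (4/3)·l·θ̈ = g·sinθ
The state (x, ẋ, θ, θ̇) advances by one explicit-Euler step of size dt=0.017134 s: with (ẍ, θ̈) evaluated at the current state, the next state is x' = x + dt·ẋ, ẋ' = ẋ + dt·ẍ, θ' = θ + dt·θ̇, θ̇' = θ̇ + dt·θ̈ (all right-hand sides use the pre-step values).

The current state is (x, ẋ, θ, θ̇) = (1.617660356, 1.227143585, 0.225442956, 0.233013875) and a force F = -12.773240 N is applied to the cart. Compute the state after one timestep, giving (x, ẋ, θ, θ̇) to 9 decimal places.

sinθ=0.223538131, cosθ=0.974695185
temp = (F + m·l·θ̇²·sinθ)/(M+m) = (-12.773240 + 0.000239232)/1.043612 = -12.239223742
θ̈ = (g·sinθ − cosθ·temp)/(l·(4/3 − m·cos²θ/(M+m))) = 32.480520288
ẍ = temp − m·l·θ̈·cosθ/(M+m) = -12.837163741
Euler: x'=1.617660356+0.017134·1.227143585=1.638686234, ẋ'=1.227143585+0.017134·-12.837163741=1.007191621
       θ'=0.225442956+0.017134·0.233013875=0.229435416, θ̇'=0.233013875+0.017134·32.480520288=0.789535110

(1.638686234, 1.007191621, 0.229435416, 0.789535110)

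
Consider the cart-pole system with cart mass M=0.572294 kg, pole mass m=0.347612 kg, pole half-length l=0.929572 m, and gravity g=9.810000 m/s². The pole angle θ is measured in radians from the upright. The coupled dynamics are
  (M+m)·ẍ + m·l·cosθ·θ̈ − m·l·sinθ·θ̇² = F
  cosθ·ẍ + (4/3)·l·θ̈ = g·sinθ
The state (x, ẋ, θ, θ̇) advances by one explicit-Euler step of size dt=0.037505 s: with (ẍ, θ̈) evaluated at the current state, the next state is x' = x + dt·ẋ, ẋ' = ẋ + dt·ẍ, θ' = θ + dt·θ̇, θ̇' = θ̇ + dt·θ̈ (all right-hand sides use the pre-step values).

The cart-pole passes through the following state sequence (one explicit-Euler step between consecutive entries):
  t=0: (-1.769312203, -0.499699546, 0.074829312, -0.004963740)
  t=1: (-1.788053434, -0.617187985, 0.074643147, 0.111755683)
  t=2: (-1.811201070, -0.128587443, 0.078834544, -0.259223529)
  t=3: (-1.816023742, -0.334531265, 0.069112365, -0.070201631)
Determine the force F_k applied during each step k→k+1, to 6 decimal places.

F_0 = -1.878904 N
F_1 = 8.796545 N
F_2 = -3.429518 N

step 0→1:
  ẍ = (ẋ'−ẋ)/dt = (-0.617187985−-0.499699546)/0.037505 = -3.132607
  θ̈ = (θ̇'−θ̇)/dt = (0.111755683−-0.004963740)/0.037505 = 3.112103
  sinθ=0.074759, cosθ=0.997202
  F = (M+m)·ẍ + m·l·cosθ·θ̈ − m·l·sinθ·θ̇² = -2.881704 + 1.002801 − 0.000001 = -1.878904
step 1→2:
  ẍ = (ẋ'−ẋ)/dt = (-0.128587443−-0.617187985)/0.037505 = 13.027611
  θ̈ = (θ̇'−θ̇)/dt = (-0.259223529−0.111755683)/0.037505 = -9.891460
  sinθ=0.074574, cosθ=0.997215
  F = (M+m)·ẍ + m·l·cosθ·θ̈ − m·l·sinθ·θ̇² = 11.984177 + -3.187331 − 0.000301 = 8.796545
step 2→3:
  ẍ = (ẋ'−ẋ)/dt = (-0.334531265−-0.128587443)/0.037505 = -5.491103
  θ̈ = (θ̇'−θ̇)/dt = (-0.070201631−-0.259223529)/0.037505 = 5.039912
  sinθ=0.078753, cosθ=0.996894
  F = (M+m)·ẍ + m·l·cosθ·θ̈ − m·l·sinθ·θ̇² = -5.051299 + 1.623491 − 0.001710 = -3.429518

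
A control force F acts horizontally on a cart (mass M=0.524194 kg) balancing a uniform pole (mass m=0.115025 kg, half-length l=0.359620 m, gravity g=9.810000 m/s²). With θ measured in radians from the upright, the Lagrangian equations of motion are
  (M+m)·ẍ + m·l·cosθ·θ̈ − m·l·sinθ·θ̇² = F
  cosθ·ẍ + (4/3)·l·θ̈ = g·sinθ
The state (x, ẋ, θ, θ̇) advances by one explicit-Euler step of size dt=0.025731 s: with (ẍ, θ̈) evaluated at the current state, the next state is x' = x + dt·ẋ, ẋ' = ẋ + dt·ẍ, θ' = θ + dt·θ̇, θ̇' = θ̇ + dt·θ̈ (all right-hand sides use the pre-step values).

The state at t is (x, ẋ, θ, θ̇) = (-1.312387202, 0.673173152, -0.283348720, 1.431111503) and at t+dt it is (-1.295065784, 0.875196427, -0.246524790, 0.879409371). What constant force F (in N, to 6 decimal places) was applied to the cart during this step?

F = 4.190869 N

ẍ = (ẋ'−ẋ)/dt = (0.875196427−0.673173152)/0.025731 = 7.851357
θ̈ = (θ̇'−θ̇)/dt = (0.879409371−1.431111503)/0.025731 = -21.441146
sinθ=-0.279572, cosθ=0.960125
F = (M+m)·ẍ + m·l·cosθ·θ̈ − m·l·sinθ·θ̇² = 5.018737 + -0.851553 − -0.023685 = 4.190869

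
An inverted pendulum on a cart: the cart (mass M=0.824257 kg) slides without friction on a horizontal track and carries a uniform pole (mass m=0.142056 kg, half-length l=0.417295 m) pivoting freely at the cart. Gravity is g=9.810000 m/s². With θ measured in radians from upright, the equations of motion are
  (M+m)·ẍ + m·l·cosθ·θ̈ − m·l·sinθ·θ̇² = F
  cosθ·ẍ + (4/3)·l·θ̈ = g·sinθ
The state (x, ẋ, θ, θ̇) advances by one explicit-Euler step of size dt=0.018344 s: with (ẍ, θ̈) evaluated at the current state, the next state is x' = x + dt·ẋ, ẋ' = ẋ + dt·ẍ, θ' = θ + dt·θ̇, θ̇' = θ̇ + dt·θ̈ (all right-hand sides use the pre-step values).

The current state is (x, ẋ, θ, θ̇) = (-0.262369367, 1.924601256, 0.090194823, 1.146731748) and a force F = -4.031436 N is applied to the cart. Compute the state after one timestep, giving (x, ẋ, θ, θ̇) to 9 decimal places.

sinθ=0.090072582, cosθ=0.995935204
temp = (F + m·l·θ̇²·sinθ)/(M+m) = (-4.031436 + 0.007021325)/0.966313 = -4.164711305
θ̈ = (g·sinθ − cosθ·temp)/(l·(4/3 − m·cos²θ/(M+m))) = 10.153250230
ẍ = temp − m·l·θ̈·cosθ/(M+m) = -4.785038919
Euler: x'=-0.262369367+0.018344·1.924601256=-0.227064482, ẋ'=1.924601256+0.018344·-4.785038919=1.836824502
       θ'=0.090194823+0.018344·1.146731748=0.111230470, θ̇'=1.146731748+0.018344·10.153250230=1.332982970

(-0.227064482, 1.836824502, 0.111230470, 1.332982970)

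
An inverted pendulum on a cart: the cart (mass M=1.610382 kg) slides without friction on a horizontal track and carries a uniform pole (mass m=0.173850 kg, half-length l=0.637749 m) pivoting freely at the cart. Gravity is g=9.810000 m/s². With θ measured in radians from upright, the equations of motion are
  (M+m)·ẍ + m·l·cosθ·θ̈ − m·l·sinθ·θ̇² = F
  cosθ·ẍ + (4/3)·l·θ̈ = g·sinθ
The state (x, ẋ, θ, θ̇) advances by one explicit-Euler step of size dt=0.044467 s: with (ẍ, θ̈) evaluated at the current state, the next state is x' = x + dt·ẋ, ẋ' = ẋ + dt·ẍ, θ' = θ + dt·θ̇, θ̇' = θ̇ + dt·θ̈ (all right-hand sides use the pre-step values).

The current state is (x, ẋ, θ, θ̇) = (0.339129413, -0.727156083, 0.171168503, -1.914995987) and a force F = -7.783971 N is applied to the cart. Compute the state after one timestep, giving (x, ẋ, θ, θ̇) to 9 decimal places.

sinθ=0.170333892, cosθ=0.985386404
temp = (F + m·l·θ̇²·sinθ)/(M+m) = (-7.783971 + 0.069256619)/1.784232 = -4.323829177
θ̈ = (g·sinθ − cosθ·temp)/(l·(4/3 − m·cos²θ/(M+m))) = 7.508428095
ẍ = temp − m·l·θ̈·cosθ/(M+m) = -4.783586599
Euler: x'=0.339129413+0.044467·-0.727156083=0.306794963, ẋ'=-0.727156083+0.044467·-4.783586599=-0.939867828
       θ'=0.171168503+0.044467·-1.914995987=0.086014376, θ̇'=-1.914995987+0.044467·7.508428095=-1.581118715

(0.306794963, -0.939867828, 0.086014376, -1.581118715)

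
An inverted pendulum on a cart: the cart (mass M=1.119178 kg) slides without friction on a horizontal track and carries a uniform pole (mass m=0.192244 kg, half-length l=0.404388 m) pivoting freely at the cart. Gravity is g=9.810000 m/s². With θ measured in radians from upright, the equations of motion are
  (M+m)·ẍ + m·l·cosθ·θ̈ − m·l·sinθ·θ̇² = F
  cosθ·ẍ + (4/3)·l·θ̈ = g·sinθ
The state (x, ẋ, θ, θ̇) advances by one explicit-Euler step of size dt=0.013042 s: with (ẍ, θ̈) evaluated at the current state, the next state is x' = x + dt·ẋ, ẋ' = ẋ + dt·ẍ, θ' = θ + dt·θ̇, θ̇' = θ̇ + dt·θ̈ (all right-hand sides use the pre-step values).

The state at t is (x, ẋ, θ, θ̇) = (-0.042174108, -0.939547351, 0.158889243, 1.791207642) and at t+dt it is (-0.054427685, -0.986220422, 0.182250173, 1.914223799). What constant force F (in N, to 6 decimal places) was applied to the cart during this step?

F = -4.008575 N

ẍ = (ẋ'−ẋ)/dt = (-0.986220422−-0.939547351)/0.013042 = -3.578674
θ̈ = (θ̇'−θ̇)/dt = (1.914223799−1.791207642)/0.013042 = 9.432308
sinθ=0.158222, cosθ=0.987404
F = (M+m)·ẍ + m·l·cosθ·θ̈ − m·l·sinθ·θ̇² = -4.693152 + 0.724042 − 0.039465 = -4.008575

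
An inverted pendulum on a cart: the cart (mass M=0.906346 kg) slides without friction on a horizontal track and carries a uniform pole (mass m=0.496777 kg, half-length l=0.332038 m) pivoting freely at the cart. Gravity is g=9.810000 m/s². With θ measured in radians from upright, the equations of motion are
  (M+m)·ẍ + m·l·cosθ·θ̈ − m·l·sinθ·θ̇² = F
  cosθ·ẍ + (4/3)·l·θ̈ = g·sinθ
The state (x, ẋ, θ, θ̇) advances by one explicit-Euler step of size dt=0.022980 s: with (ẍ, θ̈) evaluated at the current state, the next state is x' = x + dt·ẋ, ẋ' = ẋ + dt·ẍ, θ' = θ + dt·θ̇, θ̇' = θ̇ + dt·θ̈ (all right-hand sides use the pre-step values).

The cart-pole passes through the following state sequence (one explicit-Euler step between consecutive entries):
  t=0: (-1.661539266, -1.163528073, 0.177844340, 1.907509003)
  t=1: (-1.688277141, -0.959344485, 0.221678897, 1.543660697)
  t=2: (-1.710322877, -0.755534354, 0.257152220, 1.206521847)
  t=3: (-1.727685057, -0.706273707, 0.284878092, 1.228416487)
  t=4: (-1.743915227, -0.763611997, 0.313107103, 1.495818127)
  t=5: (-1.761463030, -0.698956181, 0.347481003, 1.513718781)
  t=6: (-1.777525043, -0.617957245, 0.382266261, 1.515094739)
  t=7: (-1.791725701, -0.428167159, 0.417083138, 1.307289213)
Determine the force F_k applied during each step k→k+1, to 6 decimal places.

step 0→1:
  ẍ = (ẋ'−ẋ)/dt = (-0.959344485−-1.163528073)/0.022980 = 8.885274
  θ̈ = (θ̇'−θ̇)/dt = (1.543660697−1.907509003)/0.022980 = -15.833260
  sinθ=0.176908, cosθ=0.984227
  F = (M+m)·ẍ + m·l·cosθ·θ̈ − m·l·sinθ·θ̇² = 12.467132 + -2.570485 − 0.106177 = 9.790470
step 1→2:
  ẍ = (ẋ'−ẋ)/dt = (-0.755534354−-0.959344485)/0.022980 = 8.869022
  θ̈ = (θ̇'−θ̇)/dt = (1.206521847−1.543660697)/0.022980 = -14.670968
  sinθ=0.219868, cosθ=0.975530
  F = (M+m)·ẍ + m·l·cosθ·θ̈ − m·l·sinθ·θ̇² = 12.444329 + -2.360742 − 0.086420 = 9.997167
step 2→3:
  ẍ = (ẋ'−ẋ)/dt = (-0.706273707−-0.755534354)/0.022980 = 2.143631
  θ̈ = (θ̇'−θ̇)/dt = (1.228416487−1.206521847)/0.022980 = 0.952769
  sinθ=0.254327, cosθ=0.967118
  F = (M+m)·ẍ + m·l·cosθ·θ̈ − m·l·sinθ·θ̇² = 3.007778 + 0.151991 − 0.061068 = 3.098701
step 3→4:
  ẍ = (ẋ'−ẋ)/dt = (-0.763611997−-0.706273707)/0.022980 = -2.495139
  θ̈ = (θ̇'−θ̇)/dt = (1.495818127−1.228416487)/0.022980 = 11.636277
  sinθ=0.281040, cosθ=0.959696
  F = (M+m)·ẍ + m·l·cosθ·θ̈ − m·l·sinθ·θ̇² = -3.500987 + 1.842031 − 0.069953 = -1.728909
step 4→5:
  ẍ = (ẋ'−ẋ)/dt = (-0.698956181−-0.763611997)/0.022980 = 2.813569
  θ̈ = (θ̇'−θ̇)/dt = (1.513718781−1.495818127)/0.022980 = 0.778967
  sinθ=0.308016, cosθ=0.951381
  F = (M+m)·ẍ + m·l·cosθ·θ̈ − m·l·sinθ·θ̇² = 3.947783 + 0.122243 − 0.113679 = 3.956347
step 5→6:
  ẍ = (ẋ'−ẋ)/dt = (-0.617957245−-0.698956181)/0.022980 = 3.524758
  θ̈ = (θ̇'−θ̇)/dt = (1.515094739−1.513718781)/0.022980 = 0.059876
  sinθ=0.340530, cosθ=0.940233
  F = (M+m)·ẍ + m·l·cosθ·θ̈ − m·l·sinθ·θ̇² = 4.945669 + 0.009286 − 0.128705 = 4.826250
step 6→7:
  ẍ = (ẋ'−ẋ)/dt = (-0.428167159−-0.617957245)/0.022980 = 8.258925
  θ̈ = (θ̇'−θ̇)/dt = (1.307289213−1.515094739)/0.022980 = -9.042886
  sinθ=0.373024, cosθ=0.927822
  F = (M+m)·ẍ + m·l·cosθ·θ̈ − m·l·sinθ·θ̇² = 11.588287 + -1.383951 − 0.141243 = 10.063093

F_0 = 9.790470 N
F_1 = 9.997167 N
F_2 = 3.098701 N
F_3 = -1.728909 N
F_4 = 3.956347 N
F_5 = 4.826250 N
F_6 = 10.063093 N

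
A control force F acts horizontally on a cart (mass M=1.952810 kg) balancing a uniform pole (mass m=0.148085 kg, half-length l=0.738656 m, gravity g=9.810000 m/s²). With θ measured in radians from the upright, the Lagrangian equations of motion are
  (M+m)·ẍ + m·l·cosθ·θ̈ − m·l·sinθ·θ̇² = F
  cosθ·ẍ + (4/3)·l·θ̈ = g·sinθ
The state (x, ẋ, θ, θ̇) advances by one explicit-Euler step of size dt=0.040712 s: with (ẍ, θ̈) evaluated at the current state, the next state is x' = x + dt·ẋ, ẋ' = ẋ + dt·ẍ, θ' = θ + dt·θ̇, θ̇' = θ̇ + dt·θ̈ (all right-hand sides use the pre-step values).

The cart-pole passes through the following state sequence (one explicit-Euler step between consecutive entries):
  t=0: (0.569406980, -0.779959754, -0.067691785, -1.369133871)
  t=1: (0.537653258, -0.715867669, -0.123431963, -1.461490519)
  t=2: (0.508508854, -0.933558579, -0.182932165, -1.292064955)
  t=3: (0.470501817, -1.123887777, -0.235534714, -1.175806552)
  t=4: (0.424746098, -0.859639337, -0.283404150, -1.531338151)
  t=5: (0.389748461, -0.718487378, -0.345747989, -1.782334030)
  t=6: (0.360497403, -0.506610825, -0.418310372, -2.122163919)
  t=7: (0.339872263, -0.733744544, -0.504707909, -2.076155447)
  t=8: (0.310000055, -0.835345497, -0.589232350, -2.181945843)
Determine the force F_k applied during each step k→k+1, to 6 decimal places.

F_0 = 3.073693 N
F_1 = -10.753174 N
F_2 = -9.481348 N
F_3 = 12.742663 N
F_4 = 6.708239 N
F_5 = 10.192389 N
F_6 = -11.407903 N
F_7 = -5.263803 N

step 0→1:
  ẍ = (ẋ'−ẋ)/dt = (-0.715867669−-0.779959754)/0.040712 = 1.574280
  θ̈ = (θ̇'−θ̇)/dt = (-1.461490519−-1.369133871)/0.040712 = -2.268536
  sinθ=-0.067640, cosθ=0.997710
  F = (M+m)·ẍ + m·l·cosθ·θ̈ − m·l·sinθ·θ̇² = 3.307397 + -0.247573 − -0.013869 = 3.073693
step 1→2:
  ẍ = (ẋ'−ẋ)/dt = (-0.933558579−-0.715867669)/0.040712 = -5.347094
  θ̈ = (θ̇'−θ̇)/dt = (-1.292064955−-1.461490519)/0.040712 = 4.161563
  sinθ=-0.123119, cosθ=0.992392
  F = (M+m)·ẍ + m·l·cosθ·θ̈ − m·l·sinθ·θ̇² = -11.233684 + 0.451745 − -0.028765 = -10.753174
step 2→3:
  ẍ = (ẋ'−ẋ)/dt = (-1.123887777−-0.933558579)/0.040712 = -4.675015
  θ̈ = (θ̇'−θ̇)/dt = (-1.175806552−-1.292064955)/0.040712 = 2.855630
  sinθ=-0.181914, cosθ=0.983315
  F = (M+m)·ẍ + m·l·cosθ·θ̈ − m·l·sinθ·θ̇² = -9.821715 + 0.307148 − -0.033219 = -9.481348
step 3→4:
  ẍ = (ẋ'−ẋ)/dt = (-0.859639337−-1.123887777)/0.040712 = 6.490677
  θ̈ = (θ̇'−θ̇)/dt = (-1.531338151−-1.175806552)/0.040712 = -8.732845
  sinθ=-0.233363, cosθ=0.972390
  F = (M+m)·ẍ + m·l·cosθ·θ̈ − m·l·sinθ·θ̇² = 13.636231 + -0.928858 − -0.035290 = 12.742663
step 4→5:
  ẍ = (ẋ'−ẋ)/dt = (-0.718487378−-0.859639337)/0.040712 = 3.467085
  θ̈ = (θ̇'−θ̇)/dt = (-1.782334030−-1.531338151)/0.040712 = -6.165157
  sinθ=-0.279626, cosθ=0.960109
  F = (M+m)·ẍ + m·l·cosθ·θ̈ − m·l·sinθ·θ̇² = 7.283981 + -0.647468 − -0.071725 = 6.708239
step 5→6:
  ẍ = (ẋ'−ẋ)/dt = (-0.506610825−-0.718487378)/0.040712 = 5.204278
  θ̈ = (θ̇'−θ̇)/dt = (-2.122163919−-1.782334030)/0.040712 = -8.347168
  sinθ=-0.338900, cosθ=0.940822
  F = (M+m)·ẍ + m·l·cosθ·θ̈ − m·l·sinθ·θ̇² = 10.933641 + -0.859014 − -0.117762 = 10.192389
step 6→7:
  ẍ = (ẋ'−ẋ)/dt = (-0.733744544−-0.506610825)/0.040712 = -5.579036
  θ̈ = (θ̇'−θ̇)/dt = (-2.076155447−-2.122163919)/0.040712 = 1.130096
  sinθ=-0.406217, cosθ=0.913777
  F = (M+m)·ẍ + m·l·cosθ·θ̈ − m·l·sinθ·θ̇² = -11.720969 + 0.112956 − -0.200110 = -11.407903
step 7→8:
  ẍ = (ẋ'−ẋ)/dt = (-0.835345497−-0.733744544)/0.040712 = -2.495602
  θ̈ = (θ̇'−θ̇)/dt = (-2.181945843−-2.076155447)/0.040712 = -2.598506
  sinθ=-0.483552, cosθ=0.875316
  F = (M+m)·ẍ + m·l·cosθ·θ̈ − m·l·sinθ·θ̇² = -5.242998 + -0.248795 − -0.227990 = -5.263803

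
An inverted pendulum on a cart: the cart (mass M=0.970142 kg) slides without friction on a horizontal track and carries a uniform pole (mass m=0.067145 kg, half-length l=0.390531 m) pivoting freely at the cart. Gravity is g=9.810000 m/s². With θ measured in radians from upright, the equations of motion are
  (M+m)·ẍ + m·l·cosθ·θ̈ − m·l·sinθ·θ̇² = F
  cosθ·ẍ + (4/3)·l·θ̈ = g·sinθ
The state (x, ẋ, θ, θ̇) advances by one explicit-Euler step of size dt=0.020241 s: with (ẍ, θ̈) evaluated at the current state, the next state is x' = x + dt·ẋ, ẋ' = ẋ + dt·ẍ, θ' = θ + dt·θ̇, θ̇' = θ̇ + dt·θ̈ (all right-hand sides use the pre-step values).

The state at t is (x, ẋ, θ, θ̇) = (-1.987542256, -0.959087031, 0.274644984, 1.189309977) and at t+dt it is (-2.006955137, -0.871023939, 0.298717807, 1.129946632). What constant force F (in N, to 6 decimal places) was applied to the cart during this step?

F = 4.428872 N

ẍ = (ẋ'−ẋ)/dt = (-0.871023939−-0.959087031)/0.020241 = 4.350728
θ̈ = (θ̇'−θ̇)/dt = (1.129946632−1.189309977)/0.020241 = -2.932827
sinθ=0.271205, cosθ=0.962522
F = (M+m)·ẍ + m·l·cosθ·θ̈ − m·l·sinθ·θ̇² = 4.512954 + -0.074023 − 0.010059 = 4.428872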